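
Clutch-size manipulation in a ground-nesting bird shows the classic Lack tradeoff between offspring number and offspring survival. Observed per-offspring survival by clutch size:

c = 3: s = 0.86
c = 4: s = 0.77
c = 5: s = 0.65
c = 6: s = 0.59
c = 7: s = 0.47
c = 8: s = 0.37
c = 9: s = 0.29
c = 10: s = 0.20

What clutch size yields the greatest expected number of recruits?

6

Expected recruits = c × s(c):
  c=3: 3 × 0.86 = 2.580
  c=4: 4 × 0.77 = 3.080
  c=5: 5 × 0.65 = 3.250
  c=6: 6 × 0.59 = 3.540
  c=7: 7 × 0.47 = 3.290
  c=8: 8 × 0.37 = 2.960
  c=9: 9 × 0.29 = 2.610
  c=10: 10 × 0.20 = 2.000
Maximum at c = 6 (3.540 recruits).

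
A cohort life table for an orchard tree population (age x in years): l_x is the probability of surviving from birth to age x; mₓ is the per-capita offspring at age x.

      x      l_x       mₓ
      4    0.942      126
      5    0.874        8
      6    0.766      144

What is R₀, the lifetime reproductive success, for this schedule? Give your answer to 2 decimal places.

235.99

R₀ = Σ l_x mₓ:
  age 4: 0.942 × 126 = 118.6920
  age 5: 0.874 × 8 = 6.9920
  age 6: 0.766 × 144 = 110.3040
R₀ = 118.6920 + 6.9920 + 110.3040 = 235.9880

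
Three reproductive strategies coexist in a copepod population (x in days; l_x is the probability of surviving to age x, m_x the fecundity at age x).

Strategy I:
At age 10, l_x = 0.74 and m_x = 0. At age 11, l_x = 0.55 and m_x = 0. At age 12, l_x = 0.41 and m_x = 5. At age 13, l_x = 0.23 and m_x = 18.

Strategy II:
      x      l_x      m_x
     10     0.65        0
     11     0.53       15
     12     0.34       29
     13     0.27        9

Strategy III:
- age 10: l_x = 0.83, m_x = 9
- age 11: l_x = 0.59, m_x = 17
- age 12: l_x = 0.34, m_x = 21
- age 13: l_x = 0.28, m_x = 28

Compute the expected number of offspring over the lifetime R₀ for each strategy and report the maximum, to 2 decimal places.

Strategy I: R₀ = 0.74×0 + 0.55×0 + 0.41×5 + 0.23×18 = 6.1900
Strategy II: R₀ = 0.65×0 + 0.53×15 + 0.34×29 + 0.27×9 = 20.2400
Strategy III: R₀ = 0.83×9 + 0.59×17 + 0.34×21 + 0.28×28 = 32.4800
Highest R₀: strategy III with 32.4800.

32.48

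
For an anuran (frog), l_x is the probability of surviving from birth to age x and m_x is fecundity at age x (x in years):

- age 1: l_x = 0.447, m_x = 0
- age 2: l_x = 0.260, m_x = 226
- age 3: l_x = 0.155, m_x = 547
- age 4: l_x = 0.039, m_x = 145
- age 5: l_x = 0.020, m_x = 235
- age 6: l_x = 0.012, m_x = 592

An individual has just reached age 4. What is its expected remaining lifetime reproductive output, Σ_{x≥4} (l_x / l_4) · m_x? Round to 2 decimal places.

447.67

l_4 = 0.039. Conditional survival from age 4 to x is l_x / l_4.
  x=4: (0.039/0.039) × 145 = 145.0000
  x=5: (0.020/0.039) × 235 = 120.5128
  x=6: (0.012/0.039) × 592 = 182.1538
Sum = 145.0000 + 120.5128 + 182.1538 = 447.6667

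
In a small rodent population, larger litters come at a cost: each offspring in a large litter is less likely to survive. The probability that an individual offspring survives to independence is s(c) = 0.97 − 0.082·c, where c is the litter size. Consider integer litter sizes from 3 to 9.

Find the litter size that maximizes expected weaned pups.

Expected weaned pups = c × s(c):
  c=3: 3 × 0.724 = 2.172
  c=4: 4 × 0.642 = 2.568
  c=5: 5 × 0.560 = 2.800
  c=6: 6 × 0.478 = 2.868
  c=7: 7 × 0.396 = 2.772
  c=8: 8 × 0.314 = 2.512
  c=9: 9 × 0.232 = 2.088
Maximum at c = 6 (2.868 weaned pups).

6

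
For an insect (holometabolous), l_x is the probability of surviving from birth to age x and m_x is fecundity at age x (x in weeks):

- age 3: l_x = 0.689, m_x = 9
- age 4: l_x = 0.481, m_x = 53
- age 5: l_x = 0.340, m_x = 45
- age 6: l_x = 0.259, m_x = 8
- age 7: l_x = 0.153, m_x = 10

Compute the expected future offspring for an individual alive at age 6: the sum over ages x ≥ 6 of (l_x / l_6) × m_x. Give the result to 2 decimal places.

l_6 = 0.259. Conditional survival from age 6 to x is l_x / l_6.
  x=6: (0.259/0.259) × 8 = 8.0000
  x=7: (0.153/0.259) × 10 = 5.9073
Sum = 8.0000 + 5.9073 = 13.9073

13.91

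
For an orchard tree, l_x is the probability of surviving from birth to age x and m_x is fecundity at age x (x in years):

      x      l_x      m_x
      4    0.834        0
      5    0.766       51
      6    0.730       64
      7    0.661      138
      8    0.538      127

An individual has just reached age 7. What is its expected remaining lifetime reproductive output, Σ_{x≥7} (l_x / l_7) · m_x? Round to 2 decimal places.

l_7 = 0.661. Conditional survival from age 7 to x is l_x / l_7.
  x=7: (0.661/0.661) × 138 = 138.0000
  x=8: (0.538/0.661) × 127 = 103.3676
Sum = 138.0000 + 103.3676 = 241.3676

241.37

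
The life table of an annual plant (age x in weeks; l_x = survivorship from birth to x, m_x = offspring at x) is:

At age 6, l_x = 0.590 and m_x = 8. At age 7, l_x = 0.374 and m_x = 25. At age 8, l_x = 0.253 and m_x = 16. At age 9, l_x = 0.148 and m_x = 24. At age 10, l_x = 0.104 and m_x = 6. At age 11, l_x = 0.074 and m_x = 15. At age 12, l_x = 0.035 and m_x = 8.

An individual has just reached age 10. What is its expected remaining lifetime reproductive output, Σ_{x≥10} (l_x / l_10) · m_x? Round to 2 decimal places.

l_10 = 0.104. Conditional survival from age 10 to x is l_x / l_10.
  x=10: (0.104/0.104) × 6 = 6.0000
  x=11: (0.074/0.104) × 15 = 10.6731
  x=12: (0.035/0.104) × 8 = 2.6923
Sum = 6.0000 + 10.6731 + 2.6923 = 19.3654

19.37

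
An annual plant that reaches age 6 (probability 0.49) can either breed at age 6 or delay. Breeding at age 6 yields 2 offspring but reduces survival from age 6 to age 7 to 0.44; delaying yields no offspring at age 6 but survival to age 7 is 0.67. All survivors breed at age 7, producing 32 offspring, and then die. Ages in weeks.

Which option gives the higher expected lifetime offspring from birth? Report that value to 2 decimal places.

breed at age 6: R₀ = 0.49 × (2 + 0.44 × 32) = 0.49 × 16.0800 = 7.8792
delay to age 7: R₀ = 0.49 × (0.67 × 32) = 0.49 × 21.4400 = 10.5056
Higher: delay to age 7 (10.5056).

10.51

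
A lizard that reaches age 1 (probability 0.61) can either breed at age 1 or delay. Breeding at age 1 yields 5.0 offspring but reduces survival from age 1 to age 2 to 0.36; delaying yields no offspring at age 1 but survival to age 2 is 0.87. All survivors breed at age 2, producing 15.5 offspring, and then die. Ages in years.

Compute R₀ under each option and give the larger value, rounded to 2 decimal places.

breed at age 1: R₀ = 0.61 × (5.0 + 0.36 × 15.5) = 0.61 × 10.5800 = 6.4538
delay to age 2: R₀ = 0.61 × (0.87 × 15.5) = 0.61 × 13.4850 = 8.2258
Higher: delay to age 2 (8.2258).

8.23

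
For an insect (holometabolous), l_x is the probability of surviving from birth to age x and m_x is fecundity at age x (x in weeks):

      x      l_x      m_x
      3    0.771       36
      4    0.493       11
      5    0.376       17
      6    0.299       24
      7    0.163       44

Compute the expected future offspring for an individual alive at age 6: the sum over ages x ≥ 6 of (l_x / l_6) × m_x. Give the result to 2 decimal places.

l_6 = 0.299. Conditional survival from age 6 to x is l_x / l_6.
  x=6: (0.299/0.299) × 24 = 24.0000
  x=7: (0.163/0.299) × 44 = 23.9866
Sum = 24.0000 + 23.9866 = 47.9866

47.99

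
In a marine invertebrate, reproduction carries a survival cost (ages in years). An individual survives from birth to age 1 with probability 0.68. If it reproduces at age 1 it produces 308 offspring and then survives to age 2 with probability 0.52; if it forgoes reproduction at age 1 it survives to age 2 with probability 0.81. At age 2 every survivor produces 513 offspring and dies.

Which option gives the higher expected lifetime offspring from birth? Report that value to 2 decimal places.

390.84

breed at age 1: R₀ = 0.68 × (308 + 0.52 × 513) = 0.68 × 574.7600 = 390.8368
delay to age 2: R₀ = 0.68 × (0.81 × 513) = 0.68 × 415.5300 = 282.5604
Higher: breed at age 1 (390.8368).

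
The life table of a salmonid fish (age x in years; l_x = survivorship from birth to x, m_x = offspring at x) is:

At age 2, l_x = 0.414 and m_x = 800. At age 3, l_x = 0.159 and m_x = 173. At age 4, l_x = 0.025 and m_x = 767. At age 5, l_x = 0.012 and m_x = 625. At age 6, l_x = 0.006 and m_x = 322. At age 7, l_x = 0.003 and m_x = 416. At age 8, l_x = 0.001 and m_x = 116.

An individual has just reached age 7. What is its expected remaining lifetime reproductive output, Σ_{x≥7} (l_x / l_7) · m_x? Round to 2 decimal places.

454.67

l_7 = 0.003. Conditional survival from age 7 to x is l_x / l_7.
  x=7: (0.003/0.003) × 416 = 416.0000
  x=8: (0.001/0.003) × 116 = 38.6667
Sum = 416.0000 + 38.6667 = 454.6667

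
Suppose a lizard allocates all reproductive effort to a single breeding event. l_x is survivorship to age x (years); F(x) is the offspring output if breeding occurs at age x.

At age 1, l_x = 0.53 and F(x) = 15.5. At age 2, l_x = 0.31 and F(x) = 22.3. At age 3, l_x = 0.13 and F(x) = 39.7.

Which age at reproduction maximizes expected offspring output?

1

Expected offspring if breeding at age x = l_x × F(x):
  age 1: 0.53 × 15.5 = 8.215
  age 2: 0.31 × 22.3 = 6.913
  age 3: 0.13 × 39.7 = 5.161
Maximum at age 1 (8.215).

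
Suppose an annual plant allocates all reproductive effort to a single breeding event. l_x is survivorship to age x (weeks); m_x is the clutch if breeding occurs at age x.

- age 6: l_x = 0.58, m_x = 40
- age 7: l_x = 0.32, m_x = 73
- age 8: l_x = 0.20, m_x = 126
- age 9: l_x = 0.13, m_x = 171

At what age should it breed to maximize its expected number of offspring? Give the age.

Expected offspring if breeding at age x = l_x × m_x:
  age 6: 0.58 × 40 = 23.200
  age 7: 0.32 × 73 = 23.360
  age 8: 0.20 × 126 = 25.200
  age 9: 0.13 × 171 = 22.230
Maximum at age 8 (25.200).

8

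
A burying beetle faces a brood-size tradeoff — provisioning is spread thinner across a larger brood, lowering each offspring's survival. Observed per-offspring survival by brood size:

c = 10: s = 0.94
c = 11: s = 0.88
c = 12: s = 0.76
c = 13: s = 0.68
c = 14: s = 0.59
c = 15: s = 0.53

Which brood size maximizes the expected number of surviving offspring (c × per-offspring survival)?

Expected surviving offspring = c × s(c):
  c=10: 10 × 0.94 = 9.400
  c=11: 11 × 0.88 = 9.680
  c=12: 12 × 0.76 = 9.120
  c=13: 13 × 0.68 = 8.840
  c=14: 14 × 0.59 = 8.260
  c=15: 15 × 0.53 = 7.950
Maximum at c = 11 (9.680 surviving offspring).

11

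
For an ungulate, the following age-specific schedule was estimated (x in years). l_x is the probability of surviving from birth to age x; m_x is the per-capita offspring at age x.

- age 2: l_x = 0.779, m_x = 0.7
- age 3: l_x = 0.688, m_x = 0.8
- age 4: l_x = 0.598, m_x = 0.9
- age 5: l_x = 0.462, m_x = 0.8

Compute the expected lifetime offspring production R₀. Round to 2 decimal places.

R₀ = Σ l_x m_x:
  age 2: 0.779 × 0.7 = 0.5453
  age 3: 0.688 × 0.8 = 0.5504
  age 4: 0.598 × 0.9 = 0.5382
  age 5: 0.462 × 0.8 = 0.3696
R₀ = 0.5453 + 0.5504 + 0.5382 + 0.3696 = 2.0035

2.00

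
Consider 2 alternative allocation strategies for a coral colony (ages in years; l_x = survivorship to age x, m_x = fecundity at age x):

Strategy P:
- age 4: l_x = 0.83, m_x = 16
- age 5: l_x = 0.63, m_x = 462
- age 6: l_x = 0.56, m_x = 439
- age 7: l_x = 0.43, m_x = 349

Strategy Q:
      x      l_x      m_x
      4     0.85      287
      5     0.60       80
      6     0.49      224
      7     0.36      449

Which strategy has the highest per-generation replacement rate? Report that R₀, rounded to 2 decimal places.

Strategy P: R₀ = 0.83×16 + 0.63×462 + 0.56×439 + 0.43×349 = 700.2500
Strategy Q: R₀ = 0.85×287 + 0.60×80 + 0.49×224 + 0.36×449 = 563.3500
Highest R₀: strategy P with 700.2500.

700.25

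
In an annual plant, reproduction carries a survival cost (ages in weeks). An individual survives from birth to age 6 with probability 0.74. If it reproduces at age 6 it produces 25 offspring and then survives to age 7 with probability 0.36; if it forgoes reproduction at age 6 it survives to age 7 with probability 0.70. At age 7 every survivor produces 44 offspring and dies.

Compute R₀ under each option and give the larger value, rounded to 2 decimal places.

30.22

breed at age 6: R₀ = 0.74 × (25 + 0.36 × 44) = 0.74 × 40.8400 = 30.2216
delay to age 7: R₀ = 0.74 × (0.70 × 44) = 0.74 × 30.8000 = 22.7920
Higher: breed at age 6 (30.2216).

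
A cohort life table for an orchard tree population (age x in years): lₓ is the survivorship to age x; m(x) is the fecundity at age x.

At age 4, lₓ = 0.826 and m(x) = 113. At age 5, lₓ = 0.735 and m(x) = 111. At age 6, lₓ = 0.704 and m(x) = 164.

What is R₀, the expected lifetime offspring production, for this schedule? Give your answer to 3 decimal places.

290.379

R₀ = Σ lₓ m(x):
  age 4: 0.826 × 113 = 93.3380
  age 5: 0.735 × 111 = 81.5850
  age 6: 0.704 × 164 = 115.4560
R₀ = 93.3380 + 81.5850 + 115.4560 = 290.3790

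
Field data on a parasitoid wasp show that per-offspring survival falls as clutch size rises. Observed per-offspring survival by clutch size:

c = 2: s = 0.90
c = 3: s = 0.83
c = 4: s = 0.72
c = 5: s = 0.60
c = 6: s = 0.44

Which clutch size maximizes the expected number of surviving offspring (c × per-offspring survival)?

5

Expected surviving offspring = c × s(c):
  c=2: 2 × 0.90 = 1.800
  c=3: 3 × 0.83 = 2.490
  c=4: 4 × 0.72 = 2.880
  c=5: 5 × 0.60 = 3.000
  c=6: 6 × 0.44 = 2.640
Maximum at c = 5 (3.000 surviving offspring).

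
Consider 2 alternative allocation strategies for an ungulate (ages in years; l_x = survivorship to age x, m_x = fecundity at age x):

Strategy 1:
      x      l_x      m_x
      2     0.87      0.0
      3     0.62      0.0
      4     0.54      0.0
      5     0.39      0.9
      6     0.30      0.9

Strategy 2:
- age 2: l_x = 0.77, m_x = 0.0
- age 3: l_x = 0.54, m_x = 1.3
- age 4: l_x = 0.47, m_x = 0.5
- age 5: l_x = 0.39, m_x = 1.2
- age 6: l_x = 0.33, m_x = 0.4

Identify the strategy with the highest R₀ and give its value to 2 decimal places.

Strategy 1: R₀ = 0.87×0.0 + 0.62×0.0 + 0.54×0.0 + 0.39×0.9 + 0.30×0.9 = 0.6210
Strategy 2: R₀ = 0.77×0.0 + 0.54×1.3 + 0.47×0.5 + 0.39×1.2 + 0.33×0.4 = 1.5370
Highest R₀: strategy 2 with 1.5370.

1.54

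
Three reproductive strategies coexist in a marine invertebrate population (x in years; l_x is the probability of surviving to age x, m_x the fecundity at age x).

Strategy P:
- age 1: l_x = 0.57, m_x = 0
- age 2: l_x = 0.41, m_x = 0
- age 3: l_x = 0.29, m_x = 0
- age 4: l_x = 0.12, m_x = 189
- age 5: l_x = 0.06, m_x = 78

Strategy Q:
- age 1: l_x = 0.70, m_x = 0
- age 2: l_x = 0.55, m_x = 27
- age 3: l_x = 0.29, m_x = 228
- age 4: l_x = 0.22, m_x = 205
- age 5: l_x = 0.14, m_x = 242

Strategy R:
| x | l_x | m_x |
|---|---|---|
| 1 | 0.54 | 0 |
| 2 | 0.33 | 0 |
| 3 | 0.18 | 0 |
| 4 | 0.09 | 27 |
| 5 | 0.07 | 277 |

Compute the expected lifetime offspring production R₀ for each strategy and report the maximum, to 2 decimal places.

159.95

Strategy P: R₀ = 0.57×0 + 0.41×0 + 0.29×0 + 0.12×189 + 0.06×78 = 27.3600
Strategy Q: R₀ = 0.70×0 + 0.55×27 + 0.29×228 + 0.22×205 + 0.14×242 = 159.9500
Strategy R: R₀ = 0.54×0 + 0.33×0 + 0.18×0 + 0.09×27 + 0.07×277 = 21.8200
Highest R₀: strategy Q with 159.9500.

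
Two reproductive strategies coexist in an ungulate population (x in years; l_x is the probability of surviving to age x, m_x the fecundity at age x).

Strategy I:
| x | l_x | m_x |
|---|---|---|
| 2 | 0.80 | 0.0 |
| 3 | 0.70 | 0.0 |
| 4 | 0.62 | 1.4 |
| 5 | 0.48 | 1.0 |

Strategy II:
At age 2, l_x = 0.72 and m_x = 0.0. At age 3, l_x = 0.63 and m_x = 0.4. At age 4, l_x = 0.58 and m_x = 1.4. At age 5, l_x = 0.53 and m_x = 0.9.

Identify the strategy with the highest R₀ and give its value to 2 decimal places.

1.54

Strategy I: R₀ = 0.80×0.0 + 0.70×0.0 + 0.62×1.4 + 0.48×1.0 = 1.3480
Strategy II: R₀ = 0.72×0.0 + 0.63×0.4 + 0.58×1.4 + 0.53×0.9 = 1.5410
Highest R₀: strategy II with 1.5410.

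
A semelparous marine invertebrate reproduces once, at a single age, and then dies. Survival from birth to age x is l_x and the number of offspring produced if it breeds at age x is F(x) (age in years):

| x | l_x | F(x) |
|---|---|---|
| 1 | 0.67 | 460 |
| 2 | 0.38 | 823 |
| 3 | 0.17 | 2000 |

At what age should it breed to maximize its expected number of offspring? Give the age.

3

Expected offspring if breeding at age x = l_x × F(x):
  age 1: 0.67 × 460 = 308.200
  age 2: 0.38 × 823 = 312.740
  age 3: 0.17 × 2000 = 340.000
Maximum at age 3 (340.000).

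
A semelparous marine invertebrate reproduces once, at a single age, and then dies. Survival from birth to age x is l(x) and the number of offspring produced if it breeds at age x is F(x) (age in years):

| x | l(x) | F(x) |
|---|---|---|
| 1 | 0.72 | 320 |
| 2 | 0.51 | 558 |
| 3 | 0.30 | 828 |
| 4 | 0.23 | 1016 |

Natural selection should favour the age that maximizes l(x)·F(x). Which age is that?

Expected offspring if breeding at age x = l(x) × F(x):
  age 1: 0.72 × 320 = 230.400
  age 2: 0.51 × 558 = 284.580
  age 3: 0.30 × 828 = 248.400
  age 4: 0.23 × 1016 = 233.680
Maximum at age 2 (284.580).

2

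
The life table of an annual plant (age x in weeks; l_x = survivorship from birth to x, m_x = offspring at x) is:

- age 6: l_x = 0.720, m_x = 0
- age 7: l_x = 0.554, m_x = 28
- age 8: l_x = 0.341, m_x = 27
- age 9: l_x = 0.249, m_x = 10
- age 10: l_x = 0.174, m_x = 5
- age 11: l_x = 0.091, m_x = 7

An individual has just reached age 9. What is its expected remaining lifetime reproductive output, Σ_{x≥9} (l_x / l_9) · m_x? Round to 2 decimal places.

l_9 = 0.249. Conditional survival from age 9 to x is l_x / l_9.
  x=9: (0.249/0.249) × 10 = 10.0000
  x=10: (0.174/0.249) × 5 = 3.4940
  x=11: (0.091/0.249) × 7 = 2.5582
Sum = 10.0000 + 3.4940 + 2.5582 = 16.0522

16.05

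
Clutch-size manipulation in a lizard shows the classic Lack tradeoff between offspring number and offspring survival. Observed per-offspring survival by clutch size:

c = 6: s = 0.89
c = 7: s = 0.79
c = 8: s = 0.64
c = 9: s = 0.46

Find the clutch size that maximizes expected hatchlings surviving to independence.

7

Expected hatchlings surviving to independence = c × s(c):
  c=6: 6 × 0.89 = 5.340
  c=7: 7 × 0.79 = 5.530
  c=8: 8 × 0.64 = 5.120
  c=9: 9 × 0.46 = 4.140
Maximum at c = 7 (5.530 hatchlings surviving to independence).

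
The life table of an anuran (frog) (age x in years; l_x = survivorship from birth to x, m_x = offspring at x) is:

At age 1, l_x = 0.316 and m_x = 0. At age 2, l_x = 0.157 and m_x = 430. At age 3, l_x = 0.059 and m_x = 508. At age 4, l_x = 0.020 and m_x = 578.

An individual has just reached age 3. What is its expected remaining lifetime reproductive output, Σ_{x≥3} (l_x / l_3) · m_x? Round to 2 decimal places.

703.93

l_3 = 0.059. Conditional survival from age 3 to x is l_x / l_3.
  x=3: (0.059/0.059) × 508 = 508.0000
  x=4: (0.020/0.059) × 578 = 195.9322
Sum = 508.0000 + 195.9322 = 703.9322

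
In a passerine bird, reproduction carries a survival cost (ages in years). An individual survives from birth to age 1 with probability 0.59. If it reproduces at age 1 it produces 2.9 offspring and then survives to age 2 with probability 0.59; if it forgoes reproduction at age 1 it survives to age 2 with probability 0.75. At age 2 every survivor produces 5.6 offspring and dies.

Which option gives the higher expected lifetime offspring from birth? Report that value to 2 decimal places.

3.66

breed at age 1: R₀ = 0.59 × (2.9 + 0.59 × 5.6) = 0.59 × 6.2040 = 3.6604
delay to age 2: R₀ = 0.59 × (0.75 × 5.6) = 0.59 × 4.2000 = 2.4780
Higher: breed at age 1 (3.6604).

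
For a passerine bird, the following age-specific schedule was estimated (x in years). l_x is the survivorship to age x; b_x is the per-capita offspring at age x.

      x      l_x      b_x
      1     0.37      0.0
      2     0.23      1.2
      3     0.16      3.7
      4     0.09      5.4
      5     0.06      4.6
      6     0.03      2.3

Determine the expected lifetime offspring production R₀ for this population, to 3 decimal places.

1.699

R₀ = Σ l_x b_x:
  age 1: 0.37 × 0.0 = 0.0000
  age 2: 0.23 × 1.2 = 0.2760
  age 3: 0.16 × 3.7 = 0.5920
  age 4: 0.09 × 5.4 = 0.4860
  age 5: 0.06 × 4.6 = 0.2760
  age 6: 0.03 × 2.3 = 0.0690
R₀ = 0.0000 + 0.2760 + 0.5920 + 0.4860 + 0.2760 + 0.0690 = 1.6990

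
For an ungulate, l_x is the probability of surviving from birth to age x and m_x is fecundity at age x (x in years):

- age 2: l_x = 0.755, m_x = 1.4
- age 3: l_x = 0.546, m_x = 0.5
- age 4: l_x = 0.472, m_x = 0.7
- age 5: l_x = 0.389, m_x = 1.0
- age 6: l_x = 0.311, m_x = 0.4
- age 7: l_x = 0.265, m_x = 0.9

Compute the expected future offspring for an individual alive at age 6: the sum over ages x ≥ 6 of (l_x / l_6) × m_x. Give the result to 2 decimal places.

1.17

l_6 = 0.311. Conditional survival from age 6 to x is l_x / l_6.
  x=6: (0.311/0.311) × 0.4 = 0.4000
  x=7: (0.265/0.311) × 0.9 = 0.7669
Sum = 0.4000 + 0.7669 = 1.1669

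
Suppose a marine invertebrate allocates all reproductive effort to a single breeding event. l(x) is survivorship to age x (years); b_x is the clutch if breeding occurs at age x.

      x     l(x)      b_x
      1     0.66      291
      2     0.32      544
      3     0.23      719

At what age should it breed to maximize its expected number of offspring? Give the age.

Expected offspring if breeding at age x = l(x) × b_x:
  age 1: 0.66 × 291 = 192.060
  age 2: 0.32 × 544 = 174.080
  age 3: 0.23 × 719 = 165.370
Maximum at age 1 (192.060).

1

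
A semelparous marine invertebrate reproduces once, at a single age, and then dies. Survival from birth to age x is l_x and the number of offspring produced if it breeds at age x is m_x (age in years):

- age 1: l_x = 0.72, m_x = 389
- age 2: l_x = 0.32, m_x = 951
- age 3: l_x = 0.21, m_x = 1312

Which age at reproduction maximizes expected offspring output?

Expected offspring if breeding at age x = l_x × m_x:
  age 1: 0.72 × 389 = 280.080
  age 2: 0.32 × 951 = 304.320
  age 3: 0.21 × 1312 = 275.520
Maximum at age 2 (304.320).

2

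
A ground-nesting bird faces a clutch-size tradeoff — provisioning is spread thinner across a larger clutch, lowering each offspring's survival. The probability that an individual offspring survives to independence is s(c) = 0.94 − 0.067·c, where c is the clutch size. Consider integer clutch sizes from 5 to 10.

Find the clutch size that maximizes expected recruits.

Expected recruits = c × s(c):
  c=5: 5 × 0.605 = 3.025
  c=6: 6 × 0.538 = 3.228
  c=7: 7 × 0.471 = 3.297
  c=8: 8 × 0.404 = 3.232
  c=9: 9 × 0.337 = 3.033
  c=10: 10 × 0.270 = 2.700
Maximum at c = 7 (3.297 recruits).

7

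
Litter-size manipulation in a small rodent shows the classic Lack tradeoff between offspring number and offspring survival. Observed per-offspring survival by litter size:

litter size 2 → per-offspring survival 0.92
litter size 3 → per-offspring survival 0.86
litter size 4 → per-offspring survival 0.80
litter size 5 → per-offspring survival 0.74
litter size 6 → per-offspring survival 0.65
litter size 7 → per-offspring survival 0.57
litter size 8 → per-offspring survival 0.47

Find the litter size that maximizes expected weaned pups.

7

Expected weaned pups = c × s(c):
  c=2: 2 × 0.92 = 1.840
  c=3: 3 × 0.86 = 2.580
  c=4: 4 × 0.80 = 3.200
  c=5: 5 × 0.74 = 3.700
  c=6: 6 × 0.65 = 3.900
  c=7: 7 × 0.57 = 3.990
  c=8: 8 × 0.47 = 3.760
Maximum at c = 7 (3.990 weaned pups).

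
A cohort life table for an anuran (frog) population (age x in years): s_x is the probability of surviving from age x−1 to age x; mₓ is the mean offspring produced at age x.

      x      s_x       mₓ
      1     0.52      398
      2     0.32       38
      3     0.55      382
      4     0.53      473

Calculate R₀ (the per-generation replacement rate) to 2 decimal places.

271.19

Survivorship from birth: l_x = s_1·s_2·…·s_x.
  l_1 = 0.52000
  l_2 = 0.16640
  l_3 = 0.09152
  l_4 = 0.04851
R₀ = Σ l_x mₓ:
  age 1: 0.52000 × 398 = 206.9600
  age 2: 0.16640 × 38 = 6.3232
  age 3: 0.09152 × 382 = 34.9606
  age 4: 0.04851 × 473 = 22.9452
R₀ = 206.9600 + 6.3232 + 34.9606 + 22.9452 = 271.1891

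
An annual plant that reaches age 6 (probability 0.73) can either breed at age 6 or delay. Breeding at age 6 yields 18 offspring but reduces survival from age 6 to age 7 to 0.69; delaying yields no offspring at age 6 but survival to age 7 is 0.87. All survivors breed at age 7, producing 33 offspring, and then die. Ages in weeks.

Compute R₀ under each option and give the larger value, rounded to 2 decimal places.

29.76

breed at age 6: R₀ = 0.73 × (18 + 0.69 × 33) = 0.73 × 40.7700 = 29.7621
delay to age 7: R₀ = 0.73 × (0.87 × 33) = 0.73 × 28.7100 = 20.9583
Higher: breed at age 6 (29.7621).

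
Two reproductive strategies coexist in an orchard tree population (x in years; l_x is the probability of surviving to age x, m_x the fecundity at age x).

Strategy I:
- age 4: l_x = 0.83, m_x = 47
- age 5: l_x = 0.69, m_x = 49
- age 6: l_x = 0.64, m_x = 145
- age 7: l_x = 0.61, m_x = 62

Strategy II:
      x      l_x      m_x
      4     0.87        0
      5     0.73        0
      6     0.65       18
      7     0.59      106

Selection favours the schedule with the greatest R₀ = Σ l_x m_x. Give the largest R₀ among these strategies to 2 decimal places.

203.44

Strategy I: R₀ = 0.83×47 + 0.69×49 + 0.64×145 + 0.61×62 = 203.4400
Strategy II: R₀ = 0.87×0 + 0.73×0 + 0.65×18 + 0.59×106 = 74.2400
Highest R₀: strategy I with 203.4400.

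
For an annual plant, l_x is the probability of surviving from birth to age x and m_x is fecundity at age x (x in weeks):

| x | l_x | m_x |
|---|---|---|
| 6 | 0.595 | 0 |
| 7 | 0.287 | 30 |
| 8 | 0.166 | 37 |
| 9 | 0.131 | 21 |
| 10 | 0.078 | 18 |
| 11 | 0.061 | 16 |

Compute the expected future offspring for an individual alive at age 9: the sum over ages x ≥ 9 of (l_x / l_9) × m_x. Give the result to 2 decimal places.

39.17

l_9 = 0.131. Conditional survival from age 9 to x is l_x / l_9.
  x=9: (0.131/0.131) × 21 = 21.0000
  x=10: (0.078/0.131) × 18 = 10.7176
  x=11: (0.061/0.131) × 16 = 7.4504
Sum = 21.0000 + 10.7176 + 7.4504 = 39.1679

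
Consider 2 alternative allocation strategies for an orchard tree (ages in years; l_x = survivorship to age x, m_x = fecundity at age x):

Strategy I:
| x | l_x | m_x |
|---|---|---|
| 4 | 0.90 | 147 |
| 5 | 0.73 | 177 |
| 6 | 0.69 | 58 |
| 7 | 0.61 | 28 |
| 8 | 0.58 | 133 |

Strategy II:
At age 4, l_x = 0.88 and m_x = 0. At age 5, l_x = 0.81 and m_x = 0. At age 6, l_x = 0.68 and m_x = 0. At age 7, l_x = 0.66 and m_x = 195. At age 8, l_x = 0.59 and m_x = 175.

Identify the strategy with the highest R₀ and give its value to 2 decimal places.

395.75

Strategy I: R₀ = 0.90×147 + 0.73×177 + 0.69×58 + 0.61×28 + 0.58×133 = 395.7500
Strategy II: R₀ = 0.88×0 + 0.81×0 + 0.68×0 + 0.66×195 + 0.59×175 = 231.9500
Highest R₀: strategy I with 395.7500.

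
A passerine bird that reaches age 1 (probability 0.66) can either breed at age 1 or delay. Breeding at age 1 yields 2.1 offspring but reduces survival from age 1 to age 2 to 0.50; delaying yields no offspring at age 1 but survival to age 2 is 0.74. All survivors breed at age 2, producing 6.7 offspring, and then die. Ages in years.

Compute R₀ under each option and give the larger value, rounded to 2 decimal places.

breed at age 1: R₀ = 0.66 × (2.1 + 0.50 × 6.7) = 0.66 × 5.4500 = 3.5970
delay to age 2: R₀ = 0.66 × (0.74 × 6.7) = 0.66 × 4.9580 = 3.2723
Higher: breed at age 1 (3.5970).

3.60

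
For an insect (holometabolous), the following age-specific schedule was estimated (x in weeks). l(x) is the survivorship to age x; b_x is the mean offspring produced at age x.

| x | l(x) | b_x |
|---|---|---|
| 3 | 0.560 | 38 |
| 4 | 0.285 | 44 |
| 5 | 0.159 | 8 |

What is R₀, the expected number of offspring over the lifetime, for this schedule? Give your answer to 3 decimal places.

35.092

R₀ = Σ l(x) b_x:
  age 3: 0.560 × 38 = 21.2800
  age 4: 0.285 × 44 = 12.5400
  age 5: 0.159 × 8 = 1.2720
R₀ = 21.2800 + 12.5400 + 1.2720 = 35.0920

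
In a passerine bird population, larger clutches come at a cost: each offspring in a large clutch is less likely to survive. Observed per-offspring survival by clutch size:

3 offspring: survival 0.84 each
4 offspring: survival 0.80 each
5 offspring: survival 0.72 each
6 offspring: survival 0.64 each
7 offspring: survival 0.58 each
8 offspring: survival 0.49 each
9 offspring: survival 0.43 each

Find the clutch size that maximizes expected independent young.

Expected independent young = c × s(c):
  c=3: 3 × 0.84 = 2.520
  c=4: 4 × 0.80 = 3.200
  c=5: 5 × 0.72 = 3.600
  c=6: 6 × 0.64 = 3.840
  c=7: 7 × 0.58 = 4.060
  c=8: 8 × 0.49 = 3.920
  c=9: 9 × 0.43 = 3.870
Maximum at c = 7 (4.060 independent young).

7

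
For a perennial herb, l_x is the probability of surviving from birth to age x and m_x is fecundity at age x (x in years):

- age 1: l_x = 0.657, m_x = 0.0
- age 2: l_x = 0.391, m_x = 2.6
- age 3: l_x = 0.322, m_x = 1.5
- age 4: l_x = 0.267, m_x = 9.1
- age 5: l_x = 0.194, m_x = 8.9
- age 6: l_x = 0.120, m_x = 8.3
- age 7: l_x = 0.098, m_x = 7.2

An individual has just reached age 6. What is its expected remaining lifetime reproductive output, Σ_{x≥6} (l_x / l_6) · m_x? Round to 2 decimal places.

l_6 = 0.120. Conditional survival from age 6 to x is l_x / l_6.
  x=6: (0.120/0.120) × 8.3 = 8.3000
  x=7: (0.098/0.120) × 7.2 = 5.8800
Sum = 8.3000 + 5.8800 = 14.1800

14.18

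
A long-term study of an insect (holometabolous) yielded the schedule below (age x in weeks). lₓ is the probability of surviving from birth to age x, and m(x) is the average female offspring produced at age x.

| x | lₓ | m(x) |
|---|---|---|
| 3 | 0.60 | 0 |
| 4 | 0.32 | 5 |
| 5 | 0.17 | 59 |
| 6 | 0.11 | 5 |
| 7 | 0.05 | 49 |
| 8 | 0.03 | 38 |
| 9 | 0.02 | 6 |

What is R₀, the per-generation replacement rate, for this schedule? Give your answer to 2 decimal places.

15.89

R₀ = Σ lₓ m(x):
  age 3: 0.60 × 0 = 0.0000
  age 4: 0.32 × 5 = 1.6000
  age 5: 0.17 × 59 = 10.0300
  age 6: 0.11 × 5 = 0.5500
  age 7: 0.05 × 49 = 2.4500
  age 8: 0.03 × 38 = 1.1400
  age 9: 0.02 × 6 = 0.1200
R₀ = 0.0000 + 1.6000 + 10.0300 + 0.5500 + 2.4500 + 1.1400 + 0.1200 = 15.8900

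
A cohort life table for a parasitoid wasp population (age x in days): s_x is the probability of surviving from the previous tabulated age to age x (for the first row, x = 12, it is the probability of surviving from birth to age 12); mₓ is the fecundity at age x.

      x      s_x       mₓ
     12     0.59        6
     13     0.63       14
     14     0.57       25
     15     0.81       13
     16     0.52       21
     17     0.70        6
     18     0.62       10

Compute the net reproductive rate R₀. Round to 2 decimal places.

Survivorship from birth: l_x = s_12·s_13·…·s_x.
  l_12 = 0.59000
  l_13 = 0.37170
  l_14 = 0.21187
  l_15 = 0.17161
  l_16 = 0.08924
  l_17 = 0.06247
  l_18 = 0.03873
R₀ = Σ l_x mₓ:
  age 12: 0.59000 × 6 = 3.5400
  age 13: 0.37170 × 14 = 5.2038
  age 14: 0.21187 × 25 = 5.2968
  age 15: 0.17161 × 13 = 2.2309
  age 16: 0.08924 × 21 = 1.8740
  age 17: 0.06247 × 6 = 0.3748
  age 18: 0.03873 × 10 = 0.3873
R₀ = 3.5400 + 5.2038 + 5.2968 + 2.2309 + 1.8740 + 0.3748 + 0.3873 = 18.9076

18.91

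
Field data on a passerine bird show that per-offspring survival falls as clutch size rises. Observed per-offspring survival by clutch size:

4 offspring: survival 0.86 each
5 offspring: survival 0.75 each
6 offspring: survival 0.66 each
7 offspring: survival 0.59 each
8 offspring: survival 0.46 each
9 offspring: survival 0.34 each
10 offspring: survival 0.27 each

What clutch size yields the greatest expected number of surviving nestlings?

Expected surviving nestlings = c × s(c):
  c=4: 4 × 0.86 = 3.440
  c=5: 5 × 0.75 = 3.750
  c=6: 6 × 0.66 = 3.960
  c=7: 7 × 0.59 = 4.130
  c=8: 8 × 0.46 = 3.680
  c=9: 9 × 0.34 = 3.060
  c=10: 10 × 0.27 = 2.700
Maximum at c = 7 (4.130 surviving nestlings).

7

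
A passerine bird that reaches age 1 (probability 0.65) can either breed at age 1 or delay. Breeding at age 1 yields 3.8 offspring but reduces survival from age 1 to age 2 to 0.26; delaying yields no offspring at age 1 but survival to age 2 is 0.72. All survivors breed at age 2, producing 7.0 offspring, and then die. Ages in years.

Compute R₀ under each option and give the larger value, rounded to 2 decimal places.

3.65

breed at age 1: R₀ = 0.65 × (3.8 + 0.26 × 7.0) = 0.65 × 5.6200 = 3.6530
delay to age 2: R₀ = 0.65 × (0.72 × 7.0) = 0.65 × 5.0400 = 3.2760
Higher: breed at age 1 (3.6530).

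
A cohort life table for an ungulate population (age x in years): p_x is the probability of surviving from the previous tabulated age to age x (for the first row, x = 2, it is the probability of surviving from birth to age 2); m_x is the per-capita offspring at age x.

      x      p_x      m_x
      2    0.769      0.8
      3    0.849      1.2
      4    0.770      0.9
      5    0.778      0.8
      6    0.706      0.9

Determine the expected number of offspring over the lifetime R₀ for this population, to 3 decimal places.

2.413

Survivorship from birth: l_x = p_2·p_3·…·p_x.
  l_2 = 0.76900
  l_3 = 0.65288
  l_4 = 0.50272
  l_5 = 0.39111
  l_6 = 0.27613
R₀ = Σ l_x m_x:
  age 2: 0.76900 × 0.8 = 0.6152
  age 3: 0.65288 × 1.2 = 0.7835
  age 4: 0.50272 × 0.9 = 0.4524
  age 5: 0.39111 × 0.8 = 0.3129
  age 6: 0.27613 × 0.9 = 0.2485
R₀ = 0.6152 + 0.7835 + 0.4524 + 0.3129 + 0.2485 = 2.4125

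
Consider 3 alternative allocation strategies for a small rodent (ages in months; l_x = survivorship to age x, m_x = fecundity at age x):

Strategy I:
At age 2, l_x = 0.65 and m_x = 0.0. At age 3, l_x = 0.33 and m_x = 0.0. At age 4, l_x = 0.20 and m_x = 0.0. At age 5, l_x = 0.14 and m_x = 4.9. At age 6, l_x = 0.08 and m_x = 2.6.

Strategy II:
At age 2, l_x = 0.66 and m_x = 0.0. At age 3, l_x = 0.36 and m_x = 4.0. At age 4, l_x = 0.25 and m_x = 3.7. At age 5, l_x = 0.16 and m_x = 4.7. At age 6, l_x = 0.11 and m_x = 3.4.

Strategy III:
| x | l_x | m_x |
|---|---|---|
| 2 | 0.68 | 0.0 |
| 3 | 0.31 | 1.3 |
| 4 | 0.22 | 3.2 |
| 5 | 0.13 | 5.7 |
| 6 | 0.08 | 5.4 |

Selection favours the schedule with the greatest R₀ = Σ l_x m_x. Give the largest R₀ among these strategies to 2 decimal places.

Strategy I: R₀ = 0.65×0.0 + 0.33×0.0 + 0.20×0.0 + 0.14×4.9 + 0.08×2.6 = 0.8940
Strategy II: R₀ = 0.66×0.0 + 0.36×4.0 + 0.25×3.7 + 0.16×4.7 + 0.11×3.4 = 3.4910
Strategy III: R₀ = 0.68×0.0 + 0.31×1.3 + 0.22×3.2 + 0.13×5.7 + 0.08×5.4 = 2.2800
Highest R₀: strategy II with 3.4910.

3.49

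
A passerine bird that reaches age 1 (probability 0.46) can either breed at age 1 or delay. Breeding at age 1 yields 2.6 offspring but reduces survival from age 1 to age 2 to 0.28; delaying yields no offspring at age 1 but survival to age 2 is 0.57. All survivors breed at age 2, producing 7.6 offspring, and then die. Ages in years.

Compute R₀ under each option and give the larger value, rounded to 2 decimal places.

2.17

breed at age 1: R₀ = 0.46 × (2.6 + 0.28 × 7.6) = 0.46 × 4.7280 = 2.1749
delay to age 2: R₀ = 0.46 × (0.57 × 7.6) = 0.46 × 4.3320 = 1.9927
Higher: breed at age 1 (2.1749).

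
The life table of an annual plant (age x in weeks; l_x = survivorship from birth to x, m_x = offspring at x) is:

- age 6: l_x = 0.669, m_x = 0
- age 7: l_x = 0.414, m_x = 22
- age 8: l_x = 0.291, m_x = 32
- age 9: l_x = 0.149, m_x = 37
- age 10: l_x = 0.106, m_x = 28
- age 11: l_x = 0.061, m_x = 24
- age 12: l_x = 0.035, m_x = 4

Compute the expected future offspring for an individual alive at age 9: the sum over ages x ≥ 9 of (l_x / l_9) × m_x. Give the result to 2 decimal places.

l_9 = 0.149. Conditional survival from age 9 to x is l_x / l_9.
  x=9: (0.149/0.149) × 37 = 37.0000
  x=10: (0.106/0.149) × 28 = 19.9195
  x=11: (0.061/0.149) × 24 = 9.8255
  x=12: (0.035/0.149) × 4 = 0.9396
Sum = 37.0000 + 19.9195 + 9.8255 + 0.9396 = 67.6846

67.68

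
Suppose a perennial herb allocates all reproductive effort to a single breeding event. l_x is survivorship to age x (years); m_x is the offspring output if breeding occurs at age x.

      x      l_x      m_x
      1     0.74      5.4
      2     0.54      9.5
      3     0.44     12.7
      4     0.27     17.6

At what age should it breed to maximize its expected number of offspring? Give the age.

Expected offspring if breeding at age x = l_x × m_x:
  age 1: 0.74 × 5.4 = 3.996
  age 2: 0.54 × 9.5 = 5.130
  age 3: 0.44 × 12.7 = 5.588
  age 4: 0.27 × 17.6 = 4.752
Maximum at age 3 (5.588).

3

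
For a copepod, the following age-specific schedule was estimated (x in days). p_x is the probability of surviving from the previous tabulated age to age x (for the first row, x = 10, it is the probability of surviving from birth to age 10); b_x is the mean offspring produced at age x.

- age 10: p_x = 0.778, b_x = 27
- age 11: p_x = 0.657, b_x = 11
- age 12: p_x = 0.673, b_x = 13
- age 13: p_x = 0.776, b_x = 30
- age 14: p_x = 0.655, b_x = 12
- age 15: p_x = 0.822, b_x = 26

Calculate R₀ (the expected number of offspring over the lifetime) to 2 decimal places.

44.94

Survivorship from birth: l_x = p_10·p_11·…·p_x.
  l_10 = 0.77800
  l_11 = 0.51115
  l_12 = 0.34400
  l_13 = 0.26694
  l_14 = 0.17485
  l_15 = 0.14373
R₀ = Σ l_x b_x:
  age 10: 0.77800 × 27 = 21.0060
  age 11: 0.51115 × 11 = 5.6227
  age 12: 0.34400 × 13 = 4.4720
  age 13: 0.26694 × 30 = 8.0082
  age 14: 0.17485 × 12 = 2.0982
  age 15: 0.14373 × 26 = 3.7370
R₀ = 21.0060 + 5.6227 + 4.4720 + 8.0082 + 2.0982 + 3.7370 = 44.9440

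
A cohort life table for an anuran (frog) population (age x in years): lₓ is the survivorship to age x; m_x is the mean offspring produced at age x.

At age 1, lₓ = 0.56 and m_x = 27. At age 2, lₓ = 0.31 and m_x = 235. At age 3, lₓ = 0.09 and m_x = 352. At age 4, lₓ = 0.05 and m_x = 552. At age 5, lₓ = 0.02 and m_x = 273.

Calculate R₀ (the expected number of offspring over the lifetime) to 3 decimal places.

152.710

R₀ = Σ lₓ m_x:
  age 1: 0.56 × 27 = 15.1200
  age 2: 0.31 × 235 = 72.8500
  age 3: 0.09 × 352 = 31.6800
  age 4: 0.05 × 552 = 27.6000
  age 5: 0.02 × 273 = 5.4600
R₀ = 15.1200 + 72.8500 + 31.6800 + 27.6000 + 5.4600 = 152.7100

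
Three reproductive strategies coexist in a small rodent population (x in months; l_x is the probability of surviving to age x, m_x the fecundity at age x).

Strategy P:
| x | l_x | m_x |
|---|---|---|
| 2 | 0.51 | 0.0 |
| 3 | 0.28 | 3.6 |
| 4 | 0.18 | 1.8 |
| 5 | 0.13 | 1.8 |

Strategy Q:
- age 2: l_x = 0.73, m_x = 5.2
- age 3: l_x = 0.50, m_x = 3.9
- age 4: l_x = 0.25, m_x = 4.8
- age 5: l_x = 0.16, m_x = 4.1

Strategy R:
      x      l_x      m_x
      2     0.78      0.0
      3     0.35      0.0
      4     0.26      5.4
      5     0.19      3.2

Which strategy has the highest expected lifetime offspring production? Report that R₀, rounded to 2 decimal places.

Strategy P: R₀ = 0.51×0.0 + 0.28×3.6 + 0.18×1.8 + 0.13×1.8 = 1.5660
Strategy Q: R₀ = 0.73×5.2 + 0.50×3.9 + 0.25×4.8 + 0.16×4.1 = 7.6020
Strategy R: R₀ = 0.78×0.0 + 0.35×0.0 + 0.26×5.4 + 0.19×3.2 = 2.0120
Highest R₀: strategy Q with 7.6020.

7.60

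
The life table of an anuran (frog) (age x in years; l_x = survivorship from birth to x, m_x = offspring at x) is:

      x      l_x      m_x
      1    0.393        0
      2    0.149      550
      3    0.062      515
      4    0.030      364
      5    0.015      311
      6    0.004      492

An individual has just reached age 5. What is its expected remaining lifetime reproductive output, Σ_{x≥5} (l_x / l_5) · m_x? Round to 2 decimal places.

l_5 = 0.015. Conditional survival from age 5 to x is l_x / l_5.
  x=5: (0.015/0.015) × 311 = 311.0000
  x=6: (0.004/0.015) × 492 = 131.2000
Sum = 311.0000 + 131.2000 = 442.2000

442.20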